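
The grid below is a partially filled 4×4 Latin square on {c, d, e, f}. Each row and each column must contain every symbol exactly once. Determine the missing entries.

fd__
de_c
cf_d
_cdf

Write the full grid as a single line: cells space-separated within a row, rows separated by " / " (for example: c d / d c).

f d c e / d e f c / c f e d / e c d f

Cell (r1,c4): row 1 has {d,f}; column 4 has {c,d,f} → e.
Cell (r2,c3): row 2 has {c,d,e}; column 3 has {d} → f.
Cell (r3,c3): row 3 has {c,d,f}; column 3 has {d,f} → e.
Cell (r4,c1): row 4 has {c,d,f}; column 1 has {c,d,f} → e.
Cell (r1,c3): row 1 has {d,e,f}; column 3 has {d,e,f} → c.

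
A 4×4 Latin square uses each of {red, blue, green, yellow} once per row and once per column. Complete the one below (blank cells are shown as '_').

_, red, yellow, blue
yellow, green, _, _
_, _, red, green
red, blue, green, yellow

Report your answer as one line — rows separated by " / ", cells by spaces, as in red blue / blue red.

green red yellow blue / yellow green blue red / blue yellow red green / red blue green yellow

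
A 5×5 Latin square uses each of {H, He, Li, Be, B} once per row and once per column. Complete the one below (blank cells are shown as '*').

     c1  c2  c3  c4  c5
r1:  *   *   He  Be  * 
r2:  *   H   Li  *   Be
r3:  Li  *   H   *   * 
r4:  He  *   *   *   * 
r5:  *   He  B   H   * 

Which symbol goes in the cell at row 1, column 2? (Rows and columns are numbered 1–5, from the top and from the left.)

Li

At row 2, column 1: row 2 has {H,Li,Be}; column 1 has {He,Li}; that leaves B.
At row 2, column 4: row 2 has {H,Li,Be,B}; column 4 has {H,Be}; that leaves He.
At row 3, column 4: row 3 has {H,Li}; column 4 has {H,He,Be}; that leaves B.
At row 3, column 5: row 3 has {H,Li,B}; column 5 has {Be}; that leaves He.
At row 4, column 3: row 4 has {He}; column 3 has {H,He,Li,B}; that leaves Be.
At row 4, column 4: row 4 has {He,Be}; column 4 has {H,He,Be,B}; that leaves Li.
At row 5, column 1: row 5 has {H,He,B}; column 1 has {He,Li,B}; that leaves Be.
At row 5, column 5: row 5 has {H,He,Be,B}; column 5 has {He,Be}; that leaves Li.
At row 1, column 1: row 1 has {He,Be}; column 1 has {He,Li,Be,B}; that leaves H.
At row 1, column 5: row 1 has {H,He,Be}; column 5 has {He,Li,Be}; that leaves B.
At row 3, column 2: row 3 has {H,He,Li,B}; column 2 has {H,He}; that leaves Be.
At row 4, column 2: row 4 has {He,Li,Be}; column 2 has {H,He,Be}; that leaves B.
At row 4, column 5: row 4 has {He,Li,Be,B}; column 5 has {He,Li,Be,B}; that leaves H.
At row 1, column 2: row 1 has {H,He,Be,B}; column 2 has {H,He,Be,B}; that leaves Li.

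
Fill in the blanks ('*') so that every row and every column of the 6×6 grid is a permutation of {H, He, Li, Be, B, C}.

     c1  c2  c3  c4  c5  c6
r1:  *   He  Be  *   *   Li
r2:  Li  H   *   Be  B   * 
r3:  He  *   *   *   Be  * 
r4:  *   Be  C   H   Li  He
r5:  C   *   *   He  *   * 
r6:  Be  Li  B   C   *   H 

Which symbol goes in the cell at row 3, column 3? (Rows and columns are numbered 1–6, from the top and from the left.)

H

At row 1, column 4: row 1 has {He,Li,Be}; column 4 has {H,He,Be,C}; that leaves B.
At row 2, column 3: row 2 has {H,Li,Be,B}; column 3 has {Be,B,C}; that leaves He.
At row 2, column 6: row 2 has {H,He,Li,Be,B}; column 6 has {H,He,Li}; that leaves C.
At row 3, column 4: row 3 has {He,Be}; column 4 has {H,He,Be,B,C}; that leaves Li.
At row 3, column 6: row 3 has {He,Li,Be}; column 6 has {H,He,Li,C}; that leaves B.
At row 4, column 1: row 4 has {H,He,Li,Be,C}; column 1 has {He,Li,Be,C}; that leaves B.
At row 5, column 2: row 5 has {He,C}; column 2 has {H,He,Li,Be}; that leaves B.
At row 5, column 5: row 5 has {He,B,C}; column 5 has {Li,Be,B}; that leaves H.
At row 5, column 6: row 5 has {H,He,B,C}; column 6 has {H,He,Li,B,C}; that leaves Be.
At row 6, column 5: row 6 has {H,Li,Be,B,C}; column 5 has {H,Li,Be,B}; that leaves He.
At row 1, column 1: row 1 has {He,Li,Be,B}; column 1 has {He,Li,Be,B,C}; that leaves H.
At row 1, column 5: row 1 has {H,He,Li,Be,B}; column 5 has {H,He,Li,Be,B}; that leaves C.
At row 3, column 2: row 3 has {He,Li,Be,B}; column 2 has {H,He,Li,Be,B}; that leaves C.
At row 3, column 3: row 3 has {He,Li,Be,B,C}; column 3 has {He,Be,B,C}; that leaves H.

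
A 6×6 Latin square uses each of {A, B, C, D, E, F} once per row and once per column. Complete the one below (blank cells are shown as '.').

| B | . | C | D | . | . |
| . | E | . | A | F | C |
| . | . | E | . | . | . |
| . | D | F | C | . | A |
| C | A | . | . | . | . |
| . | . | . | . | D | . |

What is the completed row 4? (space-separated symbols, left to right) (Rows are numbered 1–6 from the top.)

(r1,c2) = F
(r1,c6) = E
(r2,c1) = D
(r2,c3) = B
(r4,c1) = E
(r4,c5) = B

E D F C B A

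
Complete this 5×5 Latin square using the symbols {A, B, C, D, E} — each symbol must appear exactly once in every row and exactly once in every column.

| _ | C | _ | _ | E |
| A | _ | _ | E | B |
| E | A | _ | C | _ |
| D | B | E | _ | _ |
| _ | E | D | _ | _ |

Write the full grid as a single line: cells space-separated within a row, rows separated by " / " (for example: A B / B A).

row 1 has {C,E}; column 1 has {A,D,E} — only B is left for (r1,c1).
row 1 has {B,C,E}; column 3 has {D,E} — only A is left for (r1,c3).
row 1 has {A,B,C,E}; column 4 has {C,E} — only D is left for (r1,c4).
row 2 has {A,B,E}; column 2 has {A,B,C,E} — only D is left for (r2,c2).
row 2 has {A,B,D,E}; column 3 has {A,D,E} — only C is left for (r2,c3).
row 3 has {A,C,E}; column 3 has {A,C,D,E} — only B is left for (r3,c3).
row 3 has {A,B,C,E}; column 5 has {B,E} — only D is left for (r3,c5).
row 4 has {B,D,E}; column 4 has {C,D,E} — only A is left for (r4,c4).
row 4 has {A,B,D,E}; column 5 has {B,D,E} — only C is left for (r4,c5).
row 5 has {D,E}; column 1 has {A,B,D,E} — only C is left for (r5,c1).
row 5 has {C,D,E}; column 4 has {A,C,D,E} — only B is left for (r5,c4).
row 5 has {B,C,D,E}; column 5 has {B,C,D,E} — only A is left for (r5,c5).

B C A D E / A D C E B / E A B C D / D B E A C / C E D B A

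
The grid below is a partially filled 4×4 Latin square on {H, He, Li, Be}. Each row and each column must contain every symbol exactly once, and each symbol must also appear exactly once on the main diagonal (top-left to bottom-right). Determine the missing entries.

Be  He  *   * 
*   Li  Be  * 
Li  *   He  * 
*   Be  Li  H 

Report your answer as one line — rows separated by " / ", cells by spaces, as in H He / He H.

Be He H Li / H Li Be He / Li H He Be / He Be Li H

row 1 has {He,Be}; column 3 has {He,Li,Be} — only H is left for (r1,c3).
row 1 has {H,He,Be}; column 4 has {H} — only Li is left for (r1,c4).
row 2 has {Li,Be}; column 4 has {H,Li} — only He is left for (r2,c4).
row 3 has {He,Li}; column 2 has {He,Li,Be} — only H is left for (r3,c2).
row 3 has {H,He,Li}; column 4 has {H,He,Li} — only Be is left for (r3,c4).
row 4 has {H,Li,Be}; column 1 has {Li,Be} — only He is left for (r4,c1).
row 2 has {He,Li,Be}; column 1 has {He,Li,Be} — only H is left for (r2,c1).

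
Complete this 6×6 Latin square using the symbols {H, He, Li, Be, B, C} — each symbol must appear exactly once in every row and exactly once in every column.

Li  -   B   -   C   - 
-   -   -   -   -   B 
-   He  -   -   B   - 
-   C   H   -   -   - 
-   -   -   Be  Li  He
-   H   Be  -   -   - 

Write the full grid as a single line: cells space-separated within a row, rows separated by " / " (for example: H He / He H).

Cell (r1,c2): row 1 has {Li,B,C}; column 2 has {H,He,C} → Be.
Cell (r1,c6): row 1 has {Li,Be,B,C}; column 6 has {He,B} → H.
Cell (r2,c2): row 2 has {B}; column 2 has {H,He,Be,C} → Li.
Cell (r5,c2): row 5 has {He,Li,Be}; column 2 has {H,He,Li,Be,C} → B.
Cell (r5,c3): row 5 has {He,Li,Be,B}; column 3 has {H,Be,B} → C.
Cell (r6,c5): row 6 has {H,Be}; column 5 has {Li,B,C} → He.
Cell (r1,c4): row 1 has {H,Li,Be,B,C}; column 4 has {Be} → He.
Cell (r2,c3): row 2 has {Li,B}; column 3 has {H,Be,B,C} → He.
Cell (r3,c3): row 3 has {He,B}; column 3 has {H,He,Be,B,C} → Li.
Cell (r4,c5): row 4 has {H,C}; column 5 has {He,Li,B,C} → Be.
Cell (r4,c6): row 4 has {H,Be,C}; column 6 has {H,He,B} → Li.
Cell (r5,c1): row 5 has {He,Li,Be,B,C}; column 1 has {Li} → H.
Cell (r6,c6): row 6 has {H,He,Be}; column 6 has {H,He,Li,B} → C.
Cell (r2,c5): row 2 has {He,Li,B}; column 5 has {He,Li,Be,B,C} → H.
Cell (r3,c6): row 3 has {He,Li,B}; column 6 has {H,He,Li,B,C} → Be.
Cell (r4,c4): row 4 has {H,Li,Be,C}; column 4 has {He,Be} → B.
Cell (r6,c1): row 6 has {H,He,Be,C}; column 1 has {H,Li} → B.
Cell (r6,c4): row 6 has {H,He,Be,B,C}; column 4 has {He,Be,B} → Li.
Cell (r2,c4): row 2 has {H,He,Li,B}; column 4 has {He,Li,Be,B} → C.
Cell (r3,c1): row 3 has {He,Li,Be,B}; column 1 has {H,Li,B} → C.
Cell (r3,c4): row 3 has {He,Li,Be,B,C}; column 4 has {He,Li,Be,B,C} → H.
Cell (r4,c1): row 4 has {H,Li,Be,B,C}; column 1 has {H,Li,B,C} → He.
Cell (r2,c1): row 2 has {H,He,Li,B,C}; column 1 has {H,He,Li,B,C} → Be.

Li Be B He C H / Be Li He C H B / C He Li H B Be / He C H B Be Li / H B C Be Li He / B H Be Li He C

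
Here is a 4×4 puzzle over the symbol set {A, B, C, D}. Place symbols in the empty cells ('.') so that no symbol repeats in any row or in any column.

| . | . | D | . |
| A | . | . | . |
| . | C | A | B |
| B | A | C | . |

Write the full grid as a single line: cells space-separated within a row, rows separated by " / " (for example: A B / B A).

C B D A / A D B C / D C A B / B A C D

(r1,c1): row 1 has {D}; column 1 has {A,B}, so it must be C.
(r1,c2): row 1 has {C,D}; column 2 has {A,C}, so it must be B.
(r1,c4): row 1 has {B,C,D}; column 4 has {B}, so it must be A.
(r2,c2): row 2 has {A}; column 2 has {A,B,C}, so it must be D.
(r2,c3): row 2 has {A,D}; column 3 has {A,C,D}, so it must be B.
(r2,c4): row 2 has {A,B,D}; column 4 has {A,B}, so it must be C.
(r3,c1): row 3 has {A,B,C}; column 1 has {A,B,C}, so it must be D.
(r4,c4): row 4 has {A,B,C}; column 4 has {A,B,C}, so it must be D.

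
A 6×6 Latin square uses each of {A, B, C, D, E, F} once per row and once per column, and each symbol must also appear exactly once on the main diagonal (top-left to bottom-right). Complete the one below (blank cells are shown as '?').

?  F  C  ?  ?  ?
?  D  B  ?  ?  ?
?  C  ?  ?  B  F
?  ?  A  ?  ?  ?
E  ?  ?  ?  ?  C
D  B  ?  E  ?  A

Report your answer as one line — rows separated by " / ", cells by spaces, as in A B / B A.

B F C A E D / C D B F A E / A C E D B F / F E A C D B / E A D B F C / D B F E C A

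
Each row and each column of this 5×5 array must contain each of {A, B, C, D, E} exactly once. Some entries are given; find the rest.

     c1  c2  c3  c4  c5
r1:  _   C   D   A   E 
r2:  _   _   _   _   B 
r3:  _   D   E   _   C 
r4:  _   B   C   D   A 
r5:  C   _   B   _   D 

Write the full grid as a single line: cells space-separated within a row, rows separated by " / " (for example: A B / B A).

(r1,c1): row 1 has {A,C,D,E}; column 1 has {C}, so it must be B.
(r2,c3): row 2 has {B}; column 3 has {B,C,D,E}, so it must be A.
(r3,c1): row 3 has {C,D,E}; column 1 has {B,C}, so it must be A.
(r3,c4): row 3 has {A,C,D,E}; column 4 has {A,D}, so it must be B.
(r4,c1): row 4 has {A,B,C,D}; column 1 has {A,B,C}, so it must be E.
(r5,c4): row 5 has {B,C,D}; column 4 has {A,B,D}, so it must be E.
(r2,c1): row 2 has {A,B}; column 1 has {A,B,C,E}, so it must be D.
(r2,c2): row 2 has {A,B,D}; column 2 has {B,C,D}, so it must be E.
(r2,c4): row 2 has {A,B,D,E}; column 4 has {A,B,D,E}, so it must be C.
(r5,c2): row 5 has {B,C,D,E}; column 2 has {B,C,D,E}, so it must be A.

B C D A E / D E A C B / A D E B C / E B C D A / C A B E D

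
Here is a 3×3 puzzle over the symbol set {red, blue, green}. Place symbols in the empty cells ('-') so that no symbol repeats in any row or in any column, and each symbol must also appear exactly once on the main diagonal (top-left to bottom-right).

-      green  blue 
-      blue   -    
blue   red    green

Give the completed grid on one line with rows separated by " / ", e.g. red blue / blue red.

(r1,c1) = red
(r2,c1) = green
(r2,c3) = red

red green blue / green blue red / blue red green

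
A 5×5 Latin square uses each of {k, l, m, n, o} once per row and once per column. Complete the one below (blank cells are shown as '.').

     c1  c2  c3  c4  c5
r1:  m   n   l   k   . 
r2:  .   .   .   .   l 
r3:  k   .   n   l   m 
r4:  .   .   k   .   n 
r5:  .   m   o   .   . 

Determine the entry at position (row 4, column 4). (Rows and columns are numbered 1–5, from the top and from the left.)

m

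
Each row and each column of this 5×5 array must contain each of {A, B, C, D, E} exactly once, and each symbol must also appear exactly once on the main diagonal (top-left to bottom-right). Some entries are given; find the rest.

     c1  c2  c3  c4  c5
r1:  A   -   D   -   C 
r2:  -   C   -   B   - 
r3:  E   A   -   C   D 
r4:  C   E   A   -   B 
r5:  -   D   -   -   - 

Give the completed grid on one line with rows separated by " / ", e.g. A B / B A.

(r1,c2): row 1 has {A,C,D}; column 2 has {A,C,D,E}, so it must be B.
(r1,c4): row 1 has {A,B,C,D}; column 4 has {B,C}, so it must be E.
(r2,c1): row 2 has {B,C}; column 1 has {A,C,E}, so it must be D.
(r2,c3): row 2 has {B,C,D}; column 3 has {A,D}, so it must be E.
(r2,c5): row 2 has {B,C,D,E}; column 5 has {B,C,D}, so it must be A.
(r3,c3): row 3 has {A,C,D,E}; column 3 has {A,D,E}; the diagonal has {A,C}, so it must be B.
(r4,c4): row 4 has {A,B,C,E}; column 4 has {B,C,E}; the diagonal has {A,B,C}, so it must be D.
(r5,c1): row 5 has {D}; column 1 has {A,C,D,E}, so it must be B.
(r5,c3): row 5 has {B,D}; column 3 has {A,B,D,E}, so it must be C.
(r5,c4): row 5 has {B,C,D}; column 4 has {B,C,D,E}, so it must be A.
(r5,c5): row 5 has {A,B,C,D}; column 5 has {A,B,C,D}; the diagonal has {A,B,C,D}, so it must be E.

A B D E C / D C E B A / E A B C D / C E A D B / B D C A E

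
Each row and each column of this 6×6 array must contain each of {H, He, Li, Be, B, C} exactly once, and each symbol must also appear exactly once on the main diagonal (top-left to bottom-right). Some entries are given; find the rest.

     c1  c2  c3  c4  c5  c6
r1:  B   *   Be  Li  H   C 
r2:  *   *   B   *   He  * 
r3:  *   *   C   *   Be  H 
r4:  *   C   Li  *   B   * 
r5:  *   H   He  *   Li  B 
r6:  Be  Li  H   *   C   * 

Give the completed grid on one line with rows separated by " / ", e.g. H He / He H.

B He Be Li H C / H Be B C He Li / Li B C He Be H / He C Li H B Be / C H He Be Li B / Be Li H B C He

(r1,c2) = He
(r2,c2) = Be
(r2,c6) = Li
(r3,c2) = B
(r3,c4) = He
(r4,c4) = H
(r5,c1) = C
(r5,c4) = Be
(r6,c4) = B
(r6,c6) = He
(r2,c1) = H
(r2,c4) = C
(r3,c1) = Li
(r4,c1) = He
(r4,c6) = Be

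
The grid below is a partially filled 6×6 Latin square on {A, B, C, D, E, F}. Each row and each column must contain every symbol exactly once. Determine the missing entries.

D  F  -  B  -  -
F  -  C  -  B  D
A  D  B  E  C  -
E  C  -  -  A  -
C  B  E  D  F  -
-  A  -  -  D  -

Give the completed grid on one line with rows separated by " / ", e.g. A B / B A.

D F A B E C / F E C A B D / A D B E C F / E C D F A B / C B E D F A / B A F C D E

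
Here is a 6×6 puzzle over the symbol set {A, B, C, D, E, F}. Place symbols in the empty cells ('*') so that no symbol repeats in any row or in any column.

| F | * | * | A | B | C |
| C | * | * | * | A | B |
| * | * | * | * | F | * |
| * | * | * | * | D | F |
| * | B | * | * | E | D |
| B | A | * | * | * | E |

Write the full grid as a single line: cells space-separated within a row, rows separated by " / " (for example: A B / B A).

(r3,c6) = A
(r5,c1) = A
(r6,c5) = C
(r4,c1) = E
(r4,c2) = C
(r4,c4) = B
(r3,c1) = D
(r3,c2) = E
(r3,c4) = C
(r4,c3) = A
(r5,c4) = F
(r6,c4) = D
(r1,c2) = D
(r1,c3) = E
(r2,c2) = F
(r2,c3) = D
(r2,c4) = E
(r3,c3) = B
(r5,c3) = C
(r6,c3) = F

F D E A B C / C F D E A B / D E B C F A / E C A B D F / A B C F E D / B A F D C E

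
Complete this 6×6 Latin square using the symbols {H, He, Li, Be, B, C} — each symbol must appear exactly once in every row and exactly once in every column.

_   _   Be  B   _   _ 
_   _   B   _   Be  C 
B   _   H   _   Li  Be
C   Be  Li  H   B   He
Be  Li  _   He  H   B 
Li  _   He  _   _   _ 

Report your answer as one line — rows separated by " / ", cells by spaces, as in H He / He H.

H C Be B He Li / He H B Li Be C / B He H C Li Be / C Be Li H B He / Be Li C He H B / Li B He Be C H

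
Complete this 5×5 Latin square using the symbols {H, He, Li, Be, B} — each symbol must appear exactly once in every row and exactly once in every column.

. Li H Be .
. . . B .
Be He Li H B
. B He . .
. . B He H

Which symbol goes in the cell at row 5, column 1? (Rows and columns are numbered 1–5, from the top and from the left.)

row 1 has {H,Li,Be}; column 5 has {H,B} — only He is left for (r1,c5).
row 2 has {B}; column 3 has {H,He,Li,B} — only Be is left for (r2,c3).
row 2 has {Be,B}; column 5 has {H,He,B} — only Li is left for (r2,c5).
row 4 has {He,B}; column 4 has {H,He,Be,B} — only Li is left for (r4,c4).
row 4 has {He,Li,B}; column 5 has {H,He,Li,B} — only Be is left for (r4,c5).
row 5 has {H,He,B}; column 1 has {Be} — only Li is left for (r5,c1).

Li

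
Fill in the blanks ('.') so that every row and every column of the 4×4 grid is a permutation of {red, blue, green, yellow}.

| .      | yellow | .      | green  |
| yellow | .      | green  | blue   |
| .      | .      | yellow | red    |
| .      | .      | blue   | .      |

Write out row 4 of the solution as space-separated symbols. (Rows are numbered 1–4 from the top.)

red green blue yellow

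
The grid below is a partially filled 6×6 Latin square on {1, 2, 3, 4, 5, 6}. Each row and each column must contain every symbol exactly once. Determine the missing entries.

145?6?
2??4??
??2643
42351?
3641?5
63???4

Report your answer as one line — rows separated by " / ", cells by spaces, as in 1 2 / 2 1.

(r1,c6) = 2
(r3,c1) = 5
(r3,c2) = 1
(r4,c6) = 6
(r5,c5) = 2
(r6,c3) = 1
(r6,c4) = 2
(r6,c5) = 5
(r1,c4) = 3
(r2,c2) = 5
(r2,c3) = 6
(r2,c5) = 3
(r2,c6) = 1

1 4 5 3 6 2 / 2 5 6 4 3 1 / 5 1 2 6 4 3 / 4 2 3 5 1 6 / 3 6 4 1 2 5 / 6 3 1 2 5 4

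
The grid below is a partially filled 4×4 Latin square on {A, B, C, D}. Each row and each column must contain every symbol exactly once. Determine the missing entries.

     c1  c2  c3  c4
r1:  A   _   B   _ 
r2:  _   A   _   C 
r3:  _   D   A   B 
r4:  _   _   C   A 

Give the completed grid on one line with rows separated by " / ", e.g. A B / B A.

A C B D / B A D C / C D A B / D B C A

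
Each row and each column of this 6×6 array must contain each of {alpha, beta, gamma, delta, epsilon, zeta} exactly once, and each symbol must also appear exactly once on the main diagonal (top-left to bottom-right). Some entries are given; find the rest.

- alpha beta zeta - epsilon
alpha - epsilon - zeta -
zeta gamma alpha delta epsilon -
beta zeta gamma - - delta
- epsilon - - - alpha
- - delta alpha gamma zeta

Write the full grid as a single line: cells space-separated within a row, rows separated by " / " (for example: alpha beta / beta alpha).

At row 1, column 5: row 1 has {alpha,beta,epsilon,zeta}; column 5 has {gamma,epsilon,zeta}; that leaves delta.
At row 3, column 6: row 3 has {alpha,gamma,delta,epsilon,zeta}; column 6 has {alpha,delta,epsilon,zeta}; that leaves beta.
At row 4, column 4: row 4 has {beta,gamma,delta,zeta}; column 4 has {alpha,delta,zeta}; the diagonal has {alpha,zeta}; that leaves epsilon.
At row 4, column 5: row 4 has {beta,gamma,delta,epsilon,zeta}; column 5 has {gamma,delta,epsilon,zeta}; that leaves alpha.
At row 5, column 3: row 5 has {alpha,epsilon}; column 3 has {alpha,beta,gamma,delta,epsilon}; that leaves zeta.
At row 5, column 5: row 5 has {alpha,epsilon,zeta}; column 5 has {alpha,gamma,delta,epsilon,zeta}; the diagonal has {alpha,epsilon,zeta}; that leaves beta.
At row 6, column 1: row 6 has {alpha,gamma,delta,zeta}; column 1 has {alpha,beta,zeta}; that leaves epsilon.
At row 6, column 2: row 6 has {alpha,gamma,delta,epsilon,zeta}; column 2 has {alpha,gamma,epsilon,zeta}; that leaves beta.
At row 1, column 1: row 1 has {alpha,beta,delta,epsilon,zeta}; column 1 has {alpha,beta,epsilon,zeta}; the diagonal has {alpha,beta,epsilon,zeta}; that leaves gamma.
At row 2, column 2: row 2 has {alpha,epsilon,zeta}; column 2 has {alpha,beta,gamma,epsilon,zeta}; the diagonal has {alpha,beta,gamma,epsilon,zeta}; that leaves delta.
At row 2, column 6: row 2 has {alpha,delta,epsilon,zeta}; column 6 has {alpha,beta,delta,epsilon,zeta}; that leaves gamma.
At row 5, column 1: row 5 has {alpha,beta,epsilon,zeta}; column 1 has {alpha,beta,gamma,epsilon,zeta}; that leaves delta.
At row 5, column 4: row 5 has {alpha,beta,delta,epsilon,zeta}; column 4 has {alpha,delta,epsilon,zeta}; that leaves gamma.
At row 2, column 4: row 2 has {alpha,gamma,delta,epsilon,zeta}; column 4 has {alpha,gamma,delta,epsilon,zeta}; that leaves beta.

gamma alpha beta zeta delta epsilon / alpha delta epsilon beta zeta gamma / zeta gamma alpha delta epsilon beta / beta zeta gamma epsilon alpha delta / delta epsilon zeta gamma beta alpha / epsilon beta delta alpha gamma zeta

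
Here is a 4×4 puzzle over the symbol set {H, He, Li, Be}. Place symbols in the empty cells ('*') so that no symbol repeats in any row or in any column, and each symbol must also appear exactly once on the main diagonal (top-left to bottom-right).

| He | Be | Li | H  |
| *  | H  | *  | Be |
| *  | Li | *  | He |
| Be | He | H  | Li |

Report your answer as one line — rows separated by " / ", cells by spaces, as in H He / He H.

He Be Li H / Li H He Be / H Li Be He / Be He H Li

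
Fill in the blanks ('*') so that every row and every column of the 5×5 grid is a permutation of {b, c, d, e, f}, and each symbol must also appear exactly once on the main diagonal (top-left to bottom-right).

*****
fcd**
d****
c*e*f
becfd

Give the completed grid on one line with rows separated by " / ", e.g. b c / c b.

e f b d c / f c d e b / d b f c e / c d e b f / b e c f d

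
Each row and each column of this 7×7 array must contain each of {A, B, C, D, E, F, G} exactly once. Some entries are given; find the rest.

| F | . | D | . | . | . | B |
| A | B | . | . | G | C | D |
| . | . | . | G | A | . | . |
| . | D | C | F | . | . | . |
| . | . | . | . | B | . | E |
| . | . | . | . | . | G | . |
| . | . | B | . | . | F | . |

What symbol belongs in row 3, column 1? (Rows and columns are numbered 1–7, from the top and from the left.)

B

(r2,c4): row 2 has {A,B,C,D,G}; column 4 has {F,G}, so it must be E.
(r4,c5): row 4 has {C,D,F}; column 5 has {A,B,G}, so it must be E.
(r1,c5): row 1 has {B,D,F}; column 5 has {A,B,E,G}, so it must be C.
(r2,c3): row 2 has {A,B,C,D,E,G}; column 3 has {B,C,D}, so it must be F.
(r3,c3): row 3 has {A,G}; column 3 has {B,C,D,F}, so it must be E.
(r6,c3): row 6 has {G}; column 3 has {B,C,D,E,F}, so it must be A.
(r7,c5): row 7 has {B,F}; column 5 has {A,B,C,E,G}, so it must be D.
(r1,c4): row 1 has {B,C,D,F}; column 4 has {E,F,G}, so it must be A.
(r1,c6): row 1 has {A,B,C,D,F}; column 6 has {C,F,G}, so it must be E.
(r5,c3): row 5 has {B,E}; column 3 has {A,B,C,D,E,F}, so it must be G.
(r6,c5): row 6 has {A,G}; column 5 has {A,B,C,D,E,G}, so it must be F.
(r6,c7): row 6 has {A,F,G}; column 7 has {B,D,E}, so it must be C.
(r7,c4): row 7 has {B,D,F}; column 4 has {A,E,F,G}, so it must be C.
(r1,c2): row 1 has {A,B,C,D,E,F}; column 2 has {B,D}, so it must be G.
(r3,c7): row 3 has {A,E,G}; column 7 has {B,C,D,E}, so it must be F.
(r5,c4): row 5 has {B,E,G}; column 4 has {A,C,E,F,G}, so it must be D.
(r5,c6): row 5 has {B,D,E,G}; column 6 has {C,E,F,G}, so it must be A.
(r6,c2): row 6 has {A,C,F,G}; column 2 has {B,D,G}, so it must be E.
(r6,c4): row 6 has {A,C,E,F,G}; column 4 has {A,C,D,E,F,G}, so it must be B.
(r7,c2): row 7 has {B,C,D,F}; column 2 has {B,D,E,G}, so it must be A.
(r7,c7): row 7 has {A,B,C,D,F}; column 7 has {B,C,D,E,F}, so it must be G.
(r3,c2): row 3 has {A,E,F,G}; column 2 has {A,B,D,E,G}, so it must be C.
(r4,c6): row 4 has {C,D,E,F}; column 6 has {A,C,E,F,G}, so it must be B.
(r4,c7): row 4 has {B,C,D,E,F}; column 7 has {B,C,D,E,F,G}, so it must be A.
(r5,c1): row 5 has {A,B,D,E,G}; column 1 has {A,F}, so it must be C.
(r5,c2): row 5 has {A,B,C,D,E,G}; column 2 has {A,B,C,D,E,G}, so it must be F.
(r6,c1): row 6 has {A,B,C,E,F,G}; column 1 has {A,C,F}, so it must be D.
(r7,c1): row 7 has {A,B,C,D,F,G}; column 1 has {A,C,D,F}, so it must be E.
(r3,c1): row 3 has {A,C,E,F,G}; column 1 has {A,C,D,E,F}, so it must be B.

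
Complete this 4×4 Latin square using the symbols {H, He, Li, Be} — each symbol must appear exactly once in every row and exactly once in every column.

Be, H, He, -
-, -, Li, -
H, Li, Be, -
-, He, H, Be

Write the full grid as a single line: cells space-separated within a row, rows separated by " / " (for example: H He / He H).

(r1,c4) = Li
(r2,c1) = He
(r2,c2) = Be
(r2,c4) = H
(r3,c4) = He
(r4,c1) = Li

Be H He Li / He Be Li H / H Li Be He / Li He H Be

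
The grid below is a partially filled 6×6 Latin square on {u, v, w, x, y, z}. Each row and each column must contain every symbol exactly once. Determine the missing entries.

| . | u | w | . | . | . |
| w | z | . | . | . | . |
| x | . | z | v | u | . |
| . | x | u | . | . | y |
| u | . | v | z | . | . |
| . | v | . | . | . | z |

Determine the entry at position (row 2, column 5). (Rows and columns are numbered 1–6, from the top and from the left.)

v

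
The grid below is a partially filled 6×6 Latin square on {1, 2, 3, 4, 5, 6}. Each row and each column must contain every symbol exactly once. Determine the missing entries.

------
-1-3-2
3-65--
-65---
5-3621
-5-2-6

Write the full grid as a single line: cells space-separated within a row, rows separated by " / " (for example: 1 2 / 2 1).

1 3 2 4 6 5 / 6 1 4 3 5 2 / 3 2 6 5 1 4 / 2 6 5 1 4 3 / 5 4 3 6 2 1 / 4 5 1 2 3 6

At row 2, column 3: row 2 has {1,2,3}; column 3 has {3,5,6}; that leaves 4.
At row 3, column 6: row 3 has {3,5,6}; column 6 has {1,2,6}; that leaves 4.
At row 4, column 6: row 4 has {5,6}; column 6 has {1,2,4,6}; that leaves 3.
At row 5, column 2: row 5 has {1,2,3,5,6}; column 2 has {1,5,6}; that leaves 4.
At row 6, column 3: row 6 has {2,5,6}; column 3 has {3,4,5,6}; that leaves 1.
At row 1, column 3: row 1 is empty so far; column 3 has {1,3,4,5,6}; that leaves 2.
At row 1, column 6: row 1 has {2}; column 6 has {1,2,3,4,6}; that leaves 5.
At row 2, column 1: row 2 has {1,2,3,4}; column 1 has {3,5}; that leaves 6.
At row 2, column 5: row 2 has {1,2,3,4,6}; column 5 has {2}; that leaves 5.
At row 3, column 2: row 3 has {3,4,5,6}; column 2 has {1,4,5,6}; that leaves 2.
At row 3, column 5: row 3 has {2,3,4,5,6}; column 5 has {2,5}; that leaves 1.
At row 4, column 5: row 4 has {3,5,6}; column 5 has {1,2,5}; that leaves 4.
At row 6, column 1: row 6 has {1,2,5,6}; column 1 has {3,5,6}; that leaves 4.
At row 6, column 5: row 6 has {1,2,4,5,6}; column 5 has {1,2,4,5}; that leaves 3.
At row 1, column 1: row 1 has {2,5}; column 1 has {3,4,5,6}; that leaves 1.
At row 1, column 2: row 1 has {1,2,5}; column 2 has {1,2,4,5,6}; that leaves 3.
At row 1, column 4: row 1 has {1,2,3,5}; column 4 has {2,3,5,6}; that leaves 4.
At row 1, column 5: row 1 has {1,2,3,4,5}; column 5 has {1,2,3,4,5}; that leaves 6.
At row 4, column 1: row 4 has {3,4,5,6}; column 1 has {1,3,4,5,6}; that leaves 2.
At row 4, column 4: row 4 has {2,3,4,5,6}; column 4 has {2,3,4,5,6}; that leaves 1.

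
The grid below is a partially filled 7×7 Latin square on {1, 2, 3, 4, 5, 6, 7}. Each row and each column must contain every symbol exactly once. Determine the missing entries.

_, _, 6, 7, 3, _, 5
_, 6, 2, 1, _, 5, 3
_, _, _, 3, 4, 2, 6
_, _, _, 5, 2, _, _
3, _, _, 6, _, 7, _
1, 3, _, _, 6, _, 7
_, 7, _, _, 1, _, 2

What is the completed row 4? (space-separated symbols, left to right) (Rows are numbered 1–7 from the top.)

6 1 7 5 2 3 4

(r2,c5) = 7
(r5,c5) = 5
(r6,c6) = 4
(r7,c4) = 4
(r1,c6) = 1
(r2,c1) = 4
(r6,c3) = 5
(r6,c4) = 2
(r7,c3) = 3
(r7,c6) = 6
(r1,c1) = 2
(r1,c2) = 4
(r4,c2) = 1
(r4,c6) = 3
(r4,c7) = 4
(r5,c2) = 2
(r5,c7) = 1
(r7,c1) = 5
(r3,c1) = 7
(r3,c2) = 5
(r3,c3) = 1
(r4,c1) = 6
(r4,c3) = 7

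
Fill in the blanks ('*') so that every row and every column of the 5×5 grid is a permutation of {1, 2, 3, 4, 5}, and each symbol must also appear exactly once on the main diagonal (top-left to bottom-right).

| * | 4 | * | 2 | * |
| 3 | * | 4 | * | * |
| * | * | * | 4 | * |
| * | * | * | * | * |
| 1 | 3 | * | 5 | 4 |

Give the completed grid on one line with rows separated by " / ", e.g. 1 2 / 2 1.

(r1,c1): row 1 has {2,4}; column 1 has {1,3}; the diagonal has {4}, so it must be 5.
(r2,c4): row 2 has {3,4}; column 4 has {2,4,5}, so it must be 1.
(r3,c1): row 3 has {4}; column 1 has {1,3,5}, so it must be 2.
(r4,c1): row 4 is empty so far; column 1 has {1,2,3,5}, so it must be 4.
(r4,c4): row 4 has {4}; column 4 has {1,2,4,5}; the diagonal has {4,5}, so it must be 3.
(r5,c3): row 5 has {1,3,4,5}; column 3 has {4}, so it must be 2.
(r2,c2): row 2 has {1,3,4}; column 2 has {3,4}; the diagonal has {3,4,5}, so it must be 2.
(r2,c5): row 2 has {1,2,3,4}; column 5 has {4}, so it must be 5.
(r3,c3): row 3 has {2,4}; column 3 has {2,4}; the diagonal has {2,3,4,5}, so it must be 1.
(r3,c5): row 3 has {1,2,4}; column 5 has {4,5}, so it must be 3.
(r4,c3): row 4 has {3,4}; column 3 has {1,2,4}, so it must be 5.
(r1,c3): row 1 has {2,4,5}; column 3 has {1,2,4,5}, so it must be 3.
(r1,c5): row 1 has {2,3,4,5}; column 5 has {3,4,5}, so it must be 1.
(r3,c2): row 3 has {1,2,3,4}; column 2 has {2,3,4}, so it must be 5.
(r4,c2): row 4 has {3,4,5}; column 2 has {2,3,4,5}, so it must be 1.
(r4,c5): row 4 has {1,3,4,5}; column 5 has {1,3,4,5}, so it must be 2.

5 4 3 2 1 / 3 2 4 1 5 / 2 5 1 4 3 / 4 1 5 3 2 / 1 3 2 5 4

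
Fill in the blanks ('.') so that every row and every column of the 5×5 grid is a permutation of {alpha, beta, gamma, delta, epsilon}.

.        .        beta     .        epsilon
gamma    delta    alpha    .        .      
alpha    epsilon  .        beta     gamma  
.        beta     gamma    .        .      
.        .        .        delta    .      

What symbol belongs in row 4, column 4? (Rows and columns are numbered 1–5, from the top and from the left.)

alpha

(r1,c1): row 1 has {beta,epsilon}; column 1 has {alpha,gamma}, so it must be delta.
(r2,c4): row 2 has {alpha,gamma,delta}; column 4 has {beta,delta}, so it must be epsilon.
(r2,c5): row 2 has {alpha,gamma,delta,epsilon}; column 5 has {gamma,epsilon}, so it must be beta.
(r3,c3): row 3 has {alpha,beta,gamma,epsilon}; column 3 has {alpha,beta,gamma}, so it must be delta.
(r4,c1): row 4 has {beta,gamma}; column 1 has {alpha,gamma,delta}, so it must be epsilon.
(r4,c4): row 4 has {beta,gamma,epsilon}; column 4 has {beta,delta,epsilon}, so it must be alpha.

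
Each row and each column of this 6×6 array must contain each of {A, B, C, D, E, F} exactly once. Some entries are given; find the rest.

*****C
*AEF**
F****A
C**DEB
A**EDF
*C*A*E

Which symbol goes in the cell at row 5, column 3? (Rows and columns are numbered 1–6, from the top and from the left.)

C

(r1,c4) = B
(r2,c6) = D
(r3,c4) = C
(r3,c5) = B
(r4,c2) = F
(r4,c3) = A
(r5,c2) = B
(r5,c3) = C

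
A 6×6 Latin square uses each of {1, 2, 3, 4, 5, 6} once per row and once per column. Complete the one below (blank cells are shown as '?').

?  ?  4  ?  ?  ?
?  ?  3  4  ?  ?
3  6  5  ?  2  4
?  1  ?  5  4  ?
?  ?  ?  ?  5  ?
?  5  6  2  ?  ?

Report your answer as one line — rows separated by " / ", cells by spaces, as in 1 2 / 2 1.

5 3 4 6 1 2 / 1 2 3 4 6 5 / 3 6 5 1 2 4 / 6 1 2 5 4 3 / 2 4 1 3 5 6 / 4 5 6 2 3 1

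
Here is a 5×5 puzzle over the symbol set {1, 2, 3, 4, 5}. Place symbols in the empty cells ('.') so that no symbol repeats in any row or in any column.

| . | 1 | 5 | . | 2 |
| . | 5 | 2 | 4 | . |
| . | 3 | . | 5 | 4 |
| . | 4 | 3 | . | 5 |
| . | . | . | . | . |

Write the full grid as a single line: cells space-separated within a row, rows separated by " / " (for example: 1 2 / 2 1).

(r1,c4) = 3
(r3,c3) = 1
(r5,c2) = 2
(r5,c3) = 4
(r5,c4) = 1
(r5,c5) = 3
(r1,c1) = 4
(r2,c5) = 1
(r3,c1) = 2
(r4,c1) = 1
(r4,c4) = 2
(r5,c1) = 5
(r2,c1) = 3

4 1 5 3 2 / 3 5 2 4 1 / 2 3 1 5 4 / 1 4 3 2 5 / 5 2 4 1 3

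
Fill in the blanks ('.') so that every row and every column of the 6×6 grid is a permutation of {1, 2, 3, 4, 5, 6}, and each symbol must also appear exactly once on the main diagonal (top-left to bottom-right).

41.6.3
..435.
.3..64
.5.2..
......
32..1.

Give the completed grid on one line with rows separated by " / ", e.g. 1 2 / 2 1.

4 1 5 6 2 3 / 1 6 4 3 5 2 / 2 3 1 5 6 4 / 6 5 3 2 4 1 / 5 4 2 1 3 6 / 3 2 6 4 1 5

(r1,c5): row 1 has {1,3,4,6}; column 5 has {1,5,6}, so it must be 2.
(r2,c2): row 2 has {3,4,5}; column 2 has {1,2,3,5}; the diagonal has {2,4}, so it must be 6.
(r5,c2): row 5 is empty so far; column 2 has {1,2,3,5,6}, so it must be 4.
(r5,c5): row 5 has {4}; column 5 has {1,2,5,6}; the diagonal has {2,4,6}, so it must be 3.
(r6,c6): row 6 has {1,2,3}; column 6 has {3,4}; the diagonal has {2,3,4,6}, so it must be 5.
(r1,c3): row 1 has {1,2,3,4,6}; column 3 has {4}, so it must be 5.
(r3,c3): row 3 has {3,4,6}; column 3 has {4,5}; the diagonal has {2,3,4,5,6}, so it must be 1.
(r3,c4): row 3 has {1,3,4,6}; column 4 has {2,3,6}, so it must be 5.
(r4,c5): row 4 has {2,5}; column 5 has {1,2,3,5,6}, so it must be 4.
(r5,c4): row 5 has {3,4}; column 4 has {2,3,5,6}, so it must be 1.
(r6,c3): row 6 has {1,2,3,5}; column 3 has {1,4,5}, so it must be 6.
(r6,c4): row 6 has {1,2,3,5,6}; column 4 has {1,2,3,5,6}, so it must be 4.
(r3,c1): row 3 has {1,3,4,5,6}; column 1 has {3,4}, so it must be 2.
(r4,c3): row 4 has {2,4,5}; column 3 has {1,4,5,6}, so it must be 3.
(r5,c3): row 5 has {1,3,4}; column 3 has {1,3,4,5,6}, so it must be 2.
(r5,c6): row 5 has {1,2,3,4}; column 6 has {3,4,5}, so it must be 6.
(r2,c1): row 2 has {3,4,5,6}; column 1 has {2,3,4}, so it must be 1.
(r2,c6): row 2 has {1,3,4,5,6}; column 6 has {3,4,5,6}, so it must be 2.
(r4,c1): row 4 has {2,3,4,5}; column 1 has {1,2,3,4}, so it must be 6.
(r4,c6): row 4 has {2,3,4,5,6}; column 6 has {2,3,4,5,6}, so it must be 1.
(r5,c1): row 5 has {1,2,3,4,6}; column 1 has {1,2,3,4,6}, so it must be 5.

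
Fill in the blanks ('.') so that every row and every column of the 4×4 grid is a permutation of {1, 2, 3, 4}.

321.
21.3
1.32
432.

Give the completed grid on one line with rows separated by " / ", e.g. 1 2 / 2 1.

row 1 has {1,2,3}; column 4 has {2,3} — only 4 is left for (r1,c4).
row 2 has {1,2,3}; column 3 has {1,2,3} — only 4 is left for (r2,c3).
row 3 has {1,2,3}; column 2 has {1,2,3} — only 4 is left for (r3,c2).
row 4 has {2,3,4}; column 4 has {2,3,4} — only 1 is left for (r4,c4).

3 2 1 4 / 2 1 4 3 / 1 4 3 2 / 4 3 2 1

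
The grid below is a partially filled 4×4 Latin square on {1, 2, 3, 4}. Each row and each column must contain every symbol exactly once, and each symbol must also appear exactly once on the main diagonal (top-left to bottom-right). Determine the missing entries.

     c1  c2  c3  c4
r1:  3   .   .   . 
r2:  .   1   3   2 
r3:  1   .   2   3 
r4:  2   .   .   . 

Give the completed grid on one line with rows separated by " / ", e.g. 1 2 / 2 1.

3 2 4 1 / 4 1 3 2 / 1 4 2 3 / 2 3 1 4

(r2,c1) = 4
(r3,c2) = 4
(r4,c2) = 3
(r4,c4) = 4
(r1,c2) = 2
(r1,c4) = 1
(r4,c3) = 1
(r1,c3) = 4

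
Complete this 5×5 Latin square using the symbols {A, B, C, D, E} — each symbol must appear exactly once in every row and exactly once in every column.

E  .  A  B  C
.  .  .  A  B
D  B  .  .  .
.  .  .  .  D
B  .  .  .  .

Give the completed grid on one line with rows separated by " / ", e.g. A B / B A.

E D A B C / C E D A B / D B E C A / A C B E D / B A C D E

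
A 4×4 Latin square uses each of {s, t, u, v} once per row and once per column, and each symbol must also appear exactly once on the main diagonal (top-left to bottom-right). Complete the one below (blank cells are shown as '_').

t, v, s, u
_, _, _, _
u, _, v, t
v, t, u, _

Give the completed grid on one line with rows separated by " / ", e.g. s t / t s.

t v s u / s u t v / u s v t / v t u s

row 2 is empty so far; column 1 has {t,u,v} — only s is left for (r2,c1).
row 2 has {s}; column 2 has {t,v}; the diagonal has {t,v} — only u is left for (r2,c2).
row 2 has {s,u}; column 3 has {s,u,v} — only t is left for (r2,c3).
row 2 has {s,t,u}; column 4 has {t,u} — only v is left for (r2,c4).
row 3 has {t,u,v}; column 2 has {t,u,v} — only s is left for (r3,c2).
row 4 has {t,u,v}; column 4 has {t,u,v}; the diagonal has {t,u,v} — only s is left for (r4,c4).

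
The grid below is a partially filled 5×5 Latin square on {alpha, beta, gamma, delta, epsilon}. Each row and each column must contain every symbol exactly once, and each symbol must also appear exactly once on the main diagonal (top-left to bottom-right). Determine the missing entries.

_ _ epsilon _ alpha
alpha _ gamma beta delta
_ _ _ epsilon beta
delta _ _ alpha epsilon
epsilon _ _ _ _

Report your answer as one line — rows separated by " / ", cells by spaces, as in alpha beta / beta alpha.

beta delta epsilon gamma alpha / alpha epsilon gamma beta delta / gamma alpha delta epsilon beta / delta gamma beta alpha epsilon / epsilon beta alpha delta gamma

(r2,c2) = epsilon
(r3,c1) = gamma
(r3,c3) = delta
(r4,c3) = beta
(r5,c3) = alpha
(r5,c5) = gamma
(r1,c1) = beta
(r3,c2) = alpha
(r4,c2) = gamma
(r5,c4) = delta
(r1,c2) = delta
(r1,c4) = gamma
(r5,c2) = beta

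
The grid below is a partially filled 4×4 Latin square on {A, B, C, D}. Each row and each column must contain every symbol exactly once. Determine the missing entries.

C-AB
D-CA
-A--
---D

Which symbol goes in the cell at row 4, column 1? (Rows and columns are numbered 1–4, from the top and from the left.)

A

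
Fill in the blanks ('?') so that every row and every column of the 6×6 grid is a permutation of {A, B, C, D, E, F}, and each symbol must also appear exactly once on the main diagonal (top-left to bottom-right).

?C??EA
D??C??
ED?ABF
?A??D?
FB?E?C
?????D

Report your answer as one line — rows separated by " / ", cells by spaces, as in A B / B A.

B C F D E A / D E A C F B / E D C A B F / C A B F D E / F B D E A C / A F E B C D

row 1 has {A,C,E}; column 1 has {D,E,F}; the diagonal has {D} — only B is left for (r1,c1).
row 3 has {A,B,D,E,F}; column 3 is empty so far; the diagonal has {B,D} — only C is left for (r3,c3).
row 4 has {A,D}; column 1 has {B,D,E,F} — only C is left for (r4,c1).
row 4 has {A,C,D}; column 4 has {A,C,E}; the diagonal has {B,C,D} — only F is left for (r4,c4).
row 5 has {B,C,E,F}; column 5 has {B,D,E}; the diagonal has {B,C,D,F} — only A is left for (r5,c5).
row 6 has {D}; column 1 has {B,C,D,E,F} — only A is left for (r6,c1).
row 6 has {A,D}; column 4 has {A,C,E,F} — only B is left for (r6,c4).
row 1 has {A,B,C,E}; column 4 has {A,B,C,E,F} — only D is left for (r1,c4).
row 2 has {C,D}; column 2 has {A,B,C,D}; the diagonal has {A,B,C,D,F} — only E is left for (r2,c2).
row 2 has {C,D,E}; column 5 has {A,B,D,E} — only F is left for (r2,c5).
row 2 has {C,D,E,F}; column 6 has {A,C,D,F} — only B is left for (r2,c6).
row 4 has {A,C,D,F}; column 6 has {A,B,C,D,F} — only E is left for (r4,c6).
row 5 has {A,B,C,E,F}; column 3 has {C} — only D is left for (r5,c3).
row 6 has {A,B,D}; column 2 has {A,B,C,D,E} — only F is left for (r6,c2).
row 6 has {A,B,D,F}; column 3 has {C,D} — only E is left for (r6,c3).
row 6 has {A,B,D,E,F}; column 5 has {A,B,D,E,F} — only C is left for (r6,c5).
row 1 has {A,B,C,D,E}; column 3 has {C,D,E} — only F is left for (r1,c3).
row 2 has {B,C,D,E,F}; column 3 has {C,D,E,F} — only A is left for (r2,c3).
row 4 has {A,C,D,E,F}; column 3 has {A,C,D,E,F} — only B is left for (r4,c3).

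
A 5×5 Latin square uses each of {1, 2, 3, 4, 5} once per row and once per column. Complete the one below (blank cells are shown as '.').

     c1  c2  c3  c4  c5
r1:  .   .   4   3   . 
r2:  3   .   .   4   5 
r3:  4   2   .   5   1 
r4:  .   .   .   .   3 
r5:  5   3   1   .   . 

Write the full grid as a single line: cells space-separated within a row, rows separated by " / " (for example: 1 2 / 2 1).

Cell (r1,c5): row 1 has {3,4}; column 5 has {1,3,5} → 2.
Cell (r2,c2): row 2 has {3,4,5}; column 2 has {2,3} → 1.
Cell (r2,c3): row 2 has {1,3,4,5}; column 3 has {1,4} → 2.
Cell (r3,c3): row 3 has {1,2,4,5}; column 3 has {1,2,4} → 3.
Cell (r4,c3): row 4 has {3}; column 3 has {1,2,3,4} → 5.
Cell (r5,c4): row 5 has {1,3,5}; column 4 has {3,4,5} → 2.
Cell (r5,c5): row 5 has {1,2,3,5}; column 5 has {1,2,3,5} → 4.
Cell (r1,c1): row 1 has {2,3,4}; column 1 has {3,4,5} → 1.
Cell (r1,c2): row 1 has {1,2,3,4}; column 2 has {1,2,3} → 5.
Cell (r4,c1): row 4 has {3,5}; column 1 has {1,3,4,5} → 2.
Cell (r4,c2): row 4 has {2,3,5}; column 2 has {1,2,3,5} → 4.
Cell (r4,c4): row 4 has {2,3,4,5}; column 4 has {2,3,4,5} → 1.

1 5 4 3 2 / 3 1 2 4 5 / 4 2 3 5 1 / 2 4 5 1 3 / 5 3 1 2 4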